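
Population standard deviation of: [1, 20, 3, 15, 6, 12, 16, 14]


Mean = 87/8
  (1-87/8)²=6241/64
  (20-87/8)²=5329/64
  (3-87/8)²=3969/64
  (15-87/8)²=1089/64
  (6-87/8)²=1521/64
  (12-87/8)²=81/64
  (16-87/8)²=1681/64
  (14-87/8)²=625/64
Σ(x-μ)² = 2567/8
σ² = (2567/8)/8 = 2567/64

σ = √(2567/64) ≈ 6.3332


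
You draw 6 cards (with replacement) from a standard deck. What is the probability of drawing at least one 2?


P(not a 2) = 48/52 = 12/13
P(none in 6 draws) = (12/13)^6 = 2985984/4826809
P(≥1 2) = 1 - 2985984/4826809 = 1840825/4826809

P = 1840825/4826809 ≈ 38.14%


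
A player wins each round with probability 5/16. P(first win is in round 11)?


Geometric: P(X=11) = (1-p)^(k-1)×p = (11/16)^10×5/16 = 129687123005/17592186044416

P(X=11) = 129687123005/17592186044416 ≈ 0.74%


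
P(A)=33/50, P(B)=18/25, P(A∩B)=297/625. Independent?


P(A)×P(B) = 297/625
P(A∩B) = 297/625
Equal ✓ → Independent

Yes, independent


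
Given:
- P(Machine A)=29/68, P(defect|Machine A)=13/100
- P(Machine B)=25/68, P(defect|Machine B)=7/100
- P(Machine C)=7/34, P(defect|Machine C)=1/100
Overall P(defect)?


P(B) = Σ P(B|Aᵢ)×P(Aᵢ)
  13/100×29/68 = 377/6800
  7/100×25/68 = 7/272
  1/100×7/34 = 7/3400
Sum = 283/3400

P(defect) = 283/3400 ≈ 8.32%


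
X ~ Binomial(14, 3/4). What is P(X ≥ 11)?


P(X ≥ 11) = Σ P(X=i) for i=11..14
P(X=11) = 16120377/67108864
P(X=12) = 48361131/268435456
P(X=13) = 11160261/134217728
P(X=14) = 4782969/268435456
Sum = 69973065/134217728

P(X ≥ 11) = 69973065/134217728 ≈ 52.13%


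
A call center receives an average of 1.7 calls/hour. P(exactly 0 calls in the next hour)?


Poisson(λ=1.7): P(X=0) = e^(-λ)×λ^k/k!
= e^(-1.7) × 1.7^0 / 0!
≈ 0.1826835241 × 1 / 1 ≈ 0.182684

P(X=0) ≈ 0.182684 ≈ 18.27%


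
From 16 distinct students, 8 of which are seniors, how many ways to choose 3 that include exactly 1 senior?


Choose 1 of the 8 seniors and 2 of the other 8 students:
C(8,1)×C(8,2) = 8×28 = 224

224


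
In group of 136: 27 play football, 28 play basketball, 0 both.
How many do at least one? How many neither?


|A∪B| = 27+28-0 = 55
Neither = 136-55 = 81

At least one: 55; Neither: 81


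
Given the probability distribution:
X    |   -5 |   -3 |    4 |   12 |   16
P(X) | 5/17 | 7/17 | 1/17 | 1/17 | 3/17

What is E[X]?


E[X] = Σ x·P(X=x)
= (-5)×(5/17) + (-3)×(7/17) + (4)×(1/17) + (12)×(1/17) + (16)×(3/17)
= 18/17

E[X] = 18/17


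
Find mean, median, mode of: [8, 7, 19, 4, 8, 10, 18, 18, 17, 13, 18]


Sorted: [4, 7, 8, 8, 10, 13, 17, 18, 18, 18, 19]
Mean = 140/11
Median = 13
Freq: {8: 2, 7: 1, 19: 1, 4: 1, 10: 1, 18: 3, 17: 1, 13: 1}
Mode: [18]

Mean=140/11, Median=13, Mode=18


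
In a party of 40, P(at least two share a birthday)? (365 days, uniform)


P(all different) = Π(365-i)/365 for i=0..39
= 0.108768
P(match) = 1 - 0.108768 = 0.891232

P ≈ 0.8912 ≈ 89.12%


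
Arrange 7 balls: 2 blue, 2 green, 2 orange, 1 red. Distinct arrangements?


7!/(2!×2!×2!×1!) = 630

630


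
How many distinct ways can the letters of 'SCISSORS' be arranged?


Letters: 8, freq: {'S': 4, 'C': 1, 'I': 1, 'O': 1, 'R': 1}
8!/(4!×1!×1!×1!×1!) = 40320/24 = 1680

1680


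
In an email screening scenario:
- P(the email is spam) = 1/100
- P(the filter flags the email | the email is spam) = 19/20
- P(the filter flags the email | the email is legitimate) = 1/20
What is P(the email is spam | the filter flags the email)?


Using Bayes' theorem:
P(A|B) = P(B|A)·P(A) / P(B)

P(the filter flags the email) = 19/20 × 1/100 + 1/20 × 99/100
= 19/2000 + 99/2000 = 59/1000

P(the email is spam|the filter flags the email) = (19/2000) / (59/1000) = 19/118

P(the email is spam|the filter flags the email) = 19/118 ≈ 16.10%


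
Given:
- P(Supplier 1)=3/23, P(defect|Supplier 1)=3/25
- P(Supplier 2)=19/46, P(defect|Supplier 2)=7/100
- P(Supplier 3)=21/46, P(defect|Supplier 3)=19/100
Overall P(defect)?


P(B) = Σ P(B|Aᵢ)×P(Aᵢ)
  3/25×3/23 = 9/575
  7/100×19/46 = 133/4600
  19/100×21/46 = 399/4600
Sum = 151/1150

P(defect) = 151/1150 ≈ 13.13%


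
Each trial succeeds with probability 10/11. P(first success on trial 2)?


Geometric: P(X=2) = (1-p)^(k-1)×p = (1/11)^1×10/11 = 10/121

P(X=2) = 10/121 ≈ 8.26%


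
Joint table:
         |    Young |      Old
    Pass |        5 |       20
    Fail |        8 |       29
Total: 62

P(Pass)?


P(Pass) = (5+20)/62 = 25/62

P(Pass) = 25/62 ≈ 40.32%


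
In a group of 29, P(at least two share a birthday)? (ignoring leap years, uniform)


P(all different) = Π(365-i)/365 for i=0..28
= 0.319031
P(match) = 1 - 0.319031 = 0.680969

P ≈ 0.6810 ≈ 68.10%


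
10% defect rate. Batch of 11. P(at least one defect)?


P(all good) = (9/10)^11 = 31381059609/100000000000
P(≥1 defect) = 68618940391/100000000000

P = 68618940391/100000000000 ≈ 68.62%


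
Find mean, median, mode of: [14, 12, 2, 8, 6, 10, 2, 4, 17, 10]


Sorted: [2, 2, 4, 6, 8, 10, 10, 12, 14, 17]
Mean = 85/10 = 17/2
Median = 9
Freq: {14: 1, 12: 1, 2: 2, 8: 1, 6: 1, 10: 2, 4: 1, 17: 1}
Mode: [2, 10]

Mean=17/2, Median=9, Mode=[2, 10]


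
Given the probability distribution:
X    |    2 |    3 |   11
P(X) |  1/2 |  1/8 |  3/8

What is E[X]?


E[X] = Σ x·P(X=x)
= (2)×(1/2) + (3)×(1/8) + (11)×(3/8)
= 11/2

E[X] = 11/2


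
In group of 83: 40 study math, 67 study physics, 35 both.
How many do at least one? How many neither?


|A∪B| = 40+67-35 = 72
Neither = 83-72 = 11

At least one: 72; Neither: 11


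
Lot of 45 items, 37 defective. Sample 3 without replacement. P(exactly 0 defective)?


Hypergeometric: C(37,0)×C(8,3)/C(45,3)
= 1×56/14190 = 28/7095

P(X=0) = 28/7095 ≈ 0.39%


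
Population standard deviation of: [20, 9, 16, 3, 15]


Mean = 63/5
  (20-63/5)²=1369/25
  (9-63/5)²=324/25
  (16-63/5)²=289/25
  (3-63/5)²=2304/25
  (15-63/5)²=144/25
Σ(x-μ)² = 886/5
σ² = (886/5)/5 = 886/25

σ = √(886/25) ≈ 5.9532


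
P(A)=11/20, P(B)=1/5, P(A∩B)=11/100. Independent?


P(A)×P(B) = 11/100
P(A∩B) = 11/100
Equal ✓ → Independent

Yes, independent


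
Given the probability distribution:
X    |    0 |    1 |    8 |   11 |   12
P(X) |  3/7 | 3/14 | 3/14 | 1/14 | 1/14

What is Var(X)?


E[X] = 25/7
E[X²] = 230/7
Var(X) = E[X²] - (E[X])² = 230/7 - 625/49 = 985/49

Var(X) = 985/49 ≈ 20.1020


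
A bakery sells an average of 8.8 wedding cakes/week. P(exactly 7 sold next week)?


Poisson(λ=8.8): P(X=7) = e^(-λ)×λ^k/k!
= e^(-8.8) × 8.8^7 / 7!
≈ 0.0001507330751 × 4086755.9637 / 5040 ≈ 0.122224

P(X=7) ≈ 0.122224 ≈ 12.22%


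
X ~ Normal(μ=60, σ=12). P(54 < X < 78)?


z₁=(54-60)/12=-0.5, z₂=(78-60)/12=1.5
P = Φ(1.5) - Φ(-0.5) = 0.933193 - 0.308538 = 0.624655 ≈ 0.6247

P(54 < X < 78) ≈ 0.6247


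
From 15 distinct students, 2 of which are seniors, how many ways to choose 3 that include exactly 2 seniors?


Choose 2 of the 2 seniors and 1 of the other 13 students:
C(2,2)×C(13,1) = 1×13 = 13

13


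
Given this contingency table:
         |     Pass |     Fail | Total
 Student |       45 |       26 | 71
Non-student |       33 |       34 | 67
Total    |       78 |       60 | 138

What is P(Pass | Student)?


P(Pass | Student) = 45/(45+26) = 45/71

P(Pass|Student) = 45/71 ≈ 63.38%


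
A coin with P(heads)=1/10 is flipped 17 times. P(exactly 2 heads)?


Binomial: P(X=2) = C(17,2)×p^2×(1-p)^15
= 136 × 1/100 × 205891132094649/1000000000000000 = 3500149245609033/12500000000000000

P(X=2) = 3500149245609033/12500000000000000 ≈ 28.00%


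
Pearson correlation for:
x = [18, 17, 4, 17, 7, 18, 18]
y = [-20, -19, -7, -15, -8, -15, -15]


n=7, Σx=99, Σy=-99, Σxy=-1562, Σx²=1615, Σy²=1549
r = (7×(-1562) - 99×(-99))/√((7×1615 - 99²)(7×1549 - (-99)²))
= -1133/√(1504×1042) = -1133/√1567168 ≈ -1133/1251.8658 ≈ -0.9050

r ≈ -0.9050


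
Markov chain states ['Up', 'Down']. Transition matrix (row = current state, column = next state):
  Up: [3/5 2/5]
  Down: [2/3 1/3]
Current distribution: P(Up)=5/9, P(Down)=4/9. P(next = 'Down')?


P(next=Down) = Σᵢ P(now=i)×P(i→Down)
= 5/9×2/5 + 4/9×1/3
= 2/9 + 4/27 = 10/27

P = 10/27 ≈ 0.3704


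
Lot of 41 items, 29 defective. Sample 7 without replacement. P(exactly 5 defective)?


Hypergeometric: C(29,5)×C(12,2)/C(41,7)
= 118755×66/22481940 = 20097/57646

P(X=5) = 20097/57646 ≈ 34.86%


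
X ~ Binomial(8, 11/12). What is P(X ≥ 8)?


P(X ≥ 8) = Σ P(X=i) for i=8..8
P(X=8) = 214358881/429981696
Sum = 214358881/429981696

P(X ≥ 8) = 214358881/429981696 ≈ 49.85%


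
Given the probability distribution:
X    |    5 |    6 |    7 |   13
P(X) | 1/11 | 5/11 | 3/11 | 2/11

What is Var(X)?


E[X] = 82/11
E[X²] = 690/11
Var(X) = E[X²] - (E[X])² = 690/11 - 6724/121 = 866/121

Var(X) = 866/121 ≈ 7.1570


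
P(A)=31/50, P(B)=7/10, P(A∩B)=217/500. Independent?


P(A)×P(B) = 217/500
P(A∩B) = 217/500
Equal ✓ → Independent

Yes, independent


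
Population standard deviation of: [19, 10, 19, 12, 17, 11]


Mean = 88/6 = 44/3
  (19-44/3)²=169/9
  (10-44/3)²=196/9
  (19-44/3)²=169/9
  (12-44/3)²=64/9
  (17-44/3)²=49/9
  (11-44/3)²=121/9
Σ(x-μ)² = 256/3
σ² = (256/3)/6 = 128/9

σ = √(128/9) ≈ 3.7712


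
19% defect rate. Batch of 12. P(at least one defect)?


P(all good) = (81/100)^12 = 79766443076872509863361/1000000000000000000000000
P(≥1 defect) = 920233556923127490136639/1000000000000000000000000

P = 920233556923127490136639/1000000000000000000000000 ≈ 92.02%


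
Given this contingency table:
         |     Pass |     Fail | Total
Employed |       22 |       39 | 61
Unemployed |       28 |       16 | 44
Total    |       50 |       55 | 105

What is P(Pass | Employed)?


P(Pass | Employed) = 22/(22+39) = 22/61

P(Pass|Employed) = 22/61 ≈ 36.07%


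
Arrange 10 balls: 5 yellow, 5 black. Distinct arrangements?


10!/(5!×5!) = 252

252


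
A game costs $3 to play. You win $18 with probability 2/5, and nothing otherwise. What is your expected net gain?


E[gain] = (18-3)×2/5 + (-3)×3/5
= 6 - 9/5 = 21/5

Expected net gain = $21/5 ≈ $4.20


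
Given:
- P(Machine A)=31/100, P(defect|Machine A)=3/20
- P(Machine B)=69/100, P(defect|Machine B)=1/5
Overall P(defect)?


P(B) = Σ P(B|Aᵢ)×P(Aᵢ)
  3/20×31/100 = 93/2000
  1/5×69/100 = 69/500
Sum = 369/2000

P(defect) = 369/2000 ≈ 18.45%


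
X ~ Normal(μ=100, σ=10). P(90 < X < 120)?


z₁=(90-100)/10=-1.0, z₂=(120-100)/10=2.0
P = Φ(2.0) - Φ(-1.0) = 0.977250 - 0.158655 = 0.818595 ≈ 0.8186

P(90 < X < 120) ≈ 0.8186


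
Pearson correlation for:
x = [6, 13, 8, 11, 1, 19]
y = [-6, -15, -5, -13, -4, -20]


n=6, Σx=58, Σy=-63, Σxy=-798, Σx²=752, Σy²=871
r = (6×(-798) - 58×(-63))/√((6×752 - 58²)(6×871 - (-63)²))
= -1134/√(1148×1257) = -1134/√1443036 ≈ -1134/1201.2643 ≈ -0.9440

r ≈ -0.9440


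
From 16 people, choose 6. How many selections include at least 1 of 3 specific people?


Complement: C(16,6) - C(13,6) = 8008 - 1716 = 6292

6292


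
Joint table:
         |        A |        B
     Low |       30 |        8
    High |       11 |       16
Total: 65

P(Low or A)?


P(Low∨A) = P(Low) + P(A) - P(Low∧A)
= (38 + 41 - 30)/65 = 49/65

P = 49/65 ≈ 75.38%


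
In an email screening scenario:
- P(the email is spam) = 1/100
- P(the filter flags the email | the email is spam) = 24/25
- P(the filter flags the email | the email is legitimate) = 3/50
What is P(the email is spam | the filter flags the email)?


Using Bayes' theorem:
P(A|B) = P(B|A)·P(A) / P(B)

P(the filter flags the email) = 24/25 × 1/100 + 3/50 × 99/100
= 6/625 + 297/5000 = 69/1000

P(the email is spam|the filter flags the email) = (6/625) / (69/1000) = 16/115

P(the email is spam|the filter flags the email) = 16/115 ≈ 13.91%


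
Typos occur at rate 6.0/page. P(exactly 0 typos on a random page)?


Poisson(λ=6.0): P(X=0) = e^(-λ)×λ^k/k!
= e^(-6.0) × 6.0^0 / 0!
≈ 0.002478752177 × 1 / 1 ≈ 0.002479

P(X=0) ≈ 0.002479 ≈ 0.25%


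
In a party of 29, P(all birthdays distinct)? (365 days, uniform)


P(all different) = Π(365-i)/365 for i=0..28
= (365/365)×(364/365)×...×(337/365)
= 0.319031

P ≈ 0.3190 ≈ 31.90%


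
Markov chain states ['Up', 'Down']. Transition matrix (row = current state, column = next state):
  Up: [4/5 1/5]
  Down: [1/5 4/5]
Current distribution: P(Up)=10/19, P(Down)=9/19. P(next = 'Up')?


P(next=Up) = Σᵢ P(now=i)×P(i→Up)
= 10/19×4/5 + 9/19×1/5
= 8/19 + 9/95 = 49/95

P = 49/95 ≈ 0.5158


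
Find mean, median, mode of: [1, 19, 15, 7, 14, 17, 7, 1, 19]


Sorted: [1, 1, 7, 7, 14, 15, 17, 19, 19]
Mean = 100/9
Median = 14
Freq: {1: 2, 19: 2, 15: 1, 7: 2, 14: 1, 17: 1}
Mode: [1, 7, 19]

Mean=100/9, Median=14, Mode=[1, 7, 19]


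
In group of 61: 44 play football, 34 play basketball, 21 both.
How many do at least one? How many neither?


|A∪B| = 44+34-21 = 57
Neither = 61-57 = 4

At least one: 57; Neither: 4


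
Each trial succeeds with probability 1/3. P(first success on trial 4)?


Geometric: P(X=4) = (1-p)^(k-1)×p = (2/3)^3×1/3 = 8/81

P(X=4) = 8/81 ≈ 9.88%


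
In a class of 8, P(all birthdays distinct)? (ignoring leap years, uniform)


P(all different) = Π(365-i)/365 for i=0..7
= (365/365)×(364/365)×...×(358/365)
= 0.925665

P ≈ 0.9257 ≈ 92.57%


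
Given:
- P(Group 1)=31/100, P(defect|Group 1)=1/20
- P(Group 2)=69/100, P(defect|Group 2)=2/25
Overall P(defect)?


P(B) = Σ P(B|Aᵢ)×P(Aᵢ)
  1/20×31/100 = 31/2000
  2/25×69/100 = 69/1250
Sum = 707/10000

P(defect) = 707/10000 ≈ 7.07%


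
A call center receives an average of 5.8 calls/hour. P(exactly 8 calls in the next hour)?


Poisson(λ=5.8): P(X=8) = e^(-λ)×λ^k/k!
= e^(-5.8) × 5.8^8 / 8!
≈ 0.003027554745 × 1280630.81718 / 40320 ≈ 0.096160

P(X=8) ≈ 0.096160 ≈ 9.62%


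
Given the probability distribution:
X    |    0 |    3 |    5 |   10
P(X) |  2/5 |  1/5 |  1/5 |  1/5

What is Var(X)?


E[X] = 18/5
E[X²] = 134/5
Var(X) = E[X²] - (E[X])² = 134/5 - 324/25 = 346/25

Var(X) = 346/25 ≈ 13.8400


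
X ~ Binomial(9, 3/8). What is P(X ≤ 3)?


P(X ≤ 3) = Σ P(X=i) for i=0..3
P(X=0) = 1953125/134217728
P(X=1) = 10546875/134217728
P(X=2) = 6328125/33554432
P(X=3) = 8859375/33554432
Sum = 4578125/8388608

P(X ≤ 3) = 4578125/8388608 ≈ 54.58%


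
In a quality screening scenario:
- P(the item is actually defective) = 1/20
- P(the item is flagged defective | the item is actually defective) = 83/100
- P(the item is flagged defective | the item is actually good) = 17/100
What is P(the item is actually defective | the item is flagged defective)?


Using Bayes' theorem:
P(A|B) = P(B|A)·P(A) / P(B)

P(the item is flagged defective) = 83/100 × 1/20 + 17/100 × 19/20
= 83/2000 + 323/2000 = 203/1000

P(the item is actually defective|the item is flagged defective) = (83/2000) / (203/1000) = 83/406

P(the item is actually defective|the item is flagged defective) = 83/406 ≈ 20.44%


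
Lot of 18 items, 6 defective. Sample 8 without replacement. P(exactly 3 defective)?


Hypergeometric: C(6,3)×C(12,5)/C(18,8)
= 20×792/43758 = 80/221

P(X=3) = 80/221 ≈ 36.20%


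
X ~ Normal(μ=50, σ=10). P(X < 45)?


z = (45-50)/10 = -0.5
P(Z < -0.5) = 0.3085

P(X < 45) ≈ 0.3085


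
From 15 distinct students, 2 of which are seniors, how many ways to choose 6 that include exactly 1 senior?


Choose 1 of the 2 seniors and 5 of the other 13 students:
C(2,1)×C(13,5) = 2×1287 = 2574

2574


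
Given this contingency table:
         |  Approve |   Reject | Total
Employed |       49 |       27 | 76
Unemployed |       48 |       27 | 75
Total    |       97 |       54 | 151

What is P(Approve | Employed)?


P(Approve | Employed) = 49/(49+27) = 49/76

P(Approve|Employed) = 49/76 ≈ 64.47%


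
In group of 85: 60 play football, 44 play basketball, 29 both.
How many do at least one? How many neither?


|A∪B| = 60+44-29 = 75
Neither = 85-75 = 10

At least one: 75; Neither: 10


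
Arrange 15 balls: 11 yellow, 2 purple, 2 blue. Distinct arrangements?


15!/(11!×2!×2!) = 8190

8190


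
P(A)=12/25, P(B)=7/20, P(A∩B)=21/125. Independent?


P(A)×P(B) = 21/125
P(A∩B) = 21/125
Equal ✓ → Independent

Yes, independent


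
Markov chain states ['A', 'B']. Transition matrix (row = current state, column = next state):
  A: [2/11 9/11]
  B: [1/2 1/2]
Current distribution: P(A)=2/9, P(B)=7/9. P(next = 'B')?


P(next=B) = Σᵢ P(now=i)×P(i→B)
= 2/9×9/11 + 7/9×1/2
= 2/11 + 7/18 = 113/198

P = 113/198 ≈ 0.5707


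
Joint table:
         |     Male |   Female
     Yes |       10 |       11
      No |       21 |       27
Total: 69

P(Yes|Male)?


P(Yes|Male) = 10/(10+21) = 10/31

P = 10/31 ≈ 32.26%


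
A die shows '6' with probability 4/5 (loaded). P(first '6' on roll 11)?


Geometric: P(X=11) = (1-p)^(k-1)×p = (1/5)^10×4/5 = 4/48828125

P(X=11) = 4/48828125 ≈ 0.00%


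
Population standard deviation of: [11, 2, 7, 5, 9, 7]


Mean = 41/6
  (11-41/6)²=625/36
  (2-41/6)²=841/36
  (7-41/6)²=1/36
  (5-41/6)²=121/36
  (9-41/6)²=169/36
  (7-41/6)²=1/36
Σ(x-μ)² = 293/6
σ² = (293/6)/6 = 293/36

σ = √(293/36) ≈ 2.8529


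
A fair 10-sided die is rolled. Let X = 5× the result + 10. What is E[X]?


E[die] = (1+10)/2 = 11/2
E[X] = 5×11/2 + 10 = 75/2

E[X] = 75/2


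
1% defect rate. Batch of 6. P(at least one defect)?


P(all good) = (99/100)^6 = 941480149401/1000000000000
P(≥1 defect) = 58519850599/1000000000000

P = 58519850599/1000000000000 ≈ 5.85%


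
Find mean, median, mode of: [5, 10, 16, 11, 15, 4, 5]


Sorted: [4, 5, 5, 10, 11, 15, 16]
Mean = 66/7
Median = 10
Freq: {5: 2, 10: 1, 16: 1, 11: 1, 15: 1, 4: 1}
Mode: [5]

Mean=66/7, Median=10, Mode=5


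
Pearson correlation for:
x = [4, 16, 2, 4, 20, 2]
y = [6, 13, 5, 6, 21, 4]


n=6, Σx=48, Σy=55, Σxy=694, Σx²=696, Σy²=723
r = (6×694 - 48×55)/√((6×696 - 48²)(6×723 - 55²))
= 1524/√(1872×1313) = 1524/√2457936 ≈ 1524/1567.7806 ≈ 0.9721

r ≈ 0.9721


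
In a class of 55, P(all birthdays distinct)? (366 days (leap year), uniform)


P(all different) = Π(366-i)/366 for i=0..54
= (366/366)×(365/366)×...×(312/366)
= 0.013909

P ≈ 0.0139 ≈ 1.39%


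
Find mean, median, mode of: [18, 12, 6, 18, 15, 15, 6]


Sorted: [6, 6, 12, 15, 15, 18, 18]
Mean = 90/7
Median = 15
Freq: {18: 2, 12: 1, 6: 2, 15: 2}
Mode: [6, 15, 18]

Mean=90/7, Median=15, Mode=[6, 15, 18]


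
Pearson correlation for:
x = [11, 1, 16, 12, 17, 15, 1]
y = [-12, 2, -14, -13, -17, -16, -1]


n=7, Σx=73, Σy=-71, Σxy=-1040, Σx²=1037, Σy²=1059
r = (7×(-1040) - 73×(-71))/√((7×1037 - 73²)(7×1059 - (-71)²))
= -2097/√(1930×2372) = -2097/√4577960 ≈ -2097/2139.6168 ≈ -0.9801

r ≈ -0.9801


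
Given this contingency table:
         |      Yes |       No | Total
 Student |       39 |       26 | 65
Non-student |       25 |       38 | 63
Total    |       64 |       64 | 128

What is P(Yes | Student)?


P(Yes | Student) = 39/(39+26) = 39/65 = 3/5

P(Yes|Student) = 3/5 ≈ 60.00%


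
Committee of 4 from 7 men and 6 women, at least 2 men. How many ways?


Count by #men:
  2M,2W: C(7,2)×C(6,2)=315
  3M,1W: C(7,3)×C(6,1)=210
  4M,0W: C(7,4)×C(6,0)=35
Total = 560

560


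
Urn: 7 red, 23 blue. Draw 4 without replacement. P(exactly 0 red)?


Hypergeometric: C(7,0)×C(23,4)/C(30,4)
= 1×8855/27405 = 253/783

P(X=0) = 253/783 ≈ 32.31%


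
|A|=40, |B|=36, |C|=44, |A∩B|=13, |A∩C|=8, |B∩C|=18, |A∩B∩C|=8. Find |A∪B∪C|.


|A∪B∪C| = 40+36+44-13-8-18+8 = 89

|A∪B∪C| = 89


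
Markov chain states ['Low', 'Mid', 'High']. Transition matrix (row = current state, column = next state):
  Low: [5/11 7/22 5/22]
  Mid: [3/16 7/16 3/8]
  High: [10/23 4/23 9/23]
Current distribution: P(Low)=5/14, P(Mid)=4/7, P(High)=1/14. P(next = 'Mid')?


P(next=Mid) = Σᵢ P(now=i)×P(i→Mid)
= 5/14×7/22 + 4/7×7/16 + 1/14×4/23
= 5/44 + 1/4 + 2/161 = 666/1771

P = 666/1771 ≈ 0.3761


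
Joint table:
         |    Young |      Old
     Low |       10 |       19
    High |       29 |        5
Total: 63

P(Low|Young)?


P(Low|Young) = 10/(10+29) = 10/39

P = 10/39 ≈ 25.64%


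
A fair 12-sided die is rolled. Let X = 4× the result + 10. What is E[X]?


E[die] = (1+12)/2 = 13/2
E[X] = 4×13/2 + 10 = 36

E[X] = 36


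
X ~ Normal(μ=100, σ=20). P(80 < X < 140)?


z₁=(80-100)/20=-1.0, z₂=(140-100)/20=2.0
P = Φ(2.0) - Φ(-1.0) = 0.977250 - 0.158655 = 0.818595 ≈ 0.8186

P(80 < X < 140) ≈ 0.8186


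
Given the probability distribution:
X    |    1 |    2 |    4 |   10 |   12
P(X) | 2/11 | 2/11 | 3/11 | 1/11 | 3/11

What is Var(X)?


E[X] = 64/11
E[X²] = 590/11
Var(X) = E[X²] - (E[X])² = 590/11 - 4096/121 = 2394/121

Var(X) = 2394/121 ≈ 19.7851


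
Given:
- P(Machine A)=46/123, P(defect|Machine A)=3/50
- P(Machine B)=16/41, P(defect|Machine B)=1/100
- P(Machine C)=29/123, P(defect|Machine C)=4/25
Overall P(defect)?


P(B) = Σ P(B|Aᵢ)×P(Aᵢ)
  3/50×46/123 = 23/1025
  1/100×16/41 = 4/1025
  4/25×29/123 = 116/3075
Sum = 197/3075

P(defect) = 197/3075 ≈ 6.41%


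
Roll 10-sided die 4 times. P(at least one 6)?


P(no 6)^4 = (9/10)^4 = 6561/10000
P(≥1) = 1 - 6561/10000 = 3439/10000

P = 3439/10000 ≈ 34.39%


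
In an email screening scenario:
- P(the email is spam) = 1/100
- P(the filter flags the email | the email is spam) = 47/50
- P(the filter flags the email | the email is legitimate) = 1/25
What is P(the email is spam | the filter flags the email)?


Using Bayes' theorem:
P(A|B) = P(B|A)·P(A) / P(B)

P(the filter flags the email) = 47/50 × 1/100 + 1/25 × 99/100
= 47/5000 + 99/2500 = 49/1000

P(the email is spam|the filter flags the email) = (47/5000) / (49/1000) = 47/245

P(the email is spam|the filter flags the email) = 47/245 ≈ 19.18%


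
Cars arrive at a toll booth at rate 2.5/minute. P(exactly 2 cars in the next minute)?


Poisson(λ=2.5): P(X=2) = e^(-λ)×λ^k/k!
= e^(-2.5) × 2.5^2 / 2!
≈ 0.08208499862 × 6.25 / 2 ≈ 0.256516

P(X=2) ≈ 0.256516 ≈ 25.65%


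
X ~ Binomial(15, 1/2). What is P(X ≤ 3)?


P(X ≤ 3) = Σ P(X=i) for i=0..3
P(X=0) = 1/32768
P(X=1) = 15/32768
P(X=2) = 105/32768
P(X=3) = 455/32768
Sum = 9/512

P(X ≤ 3) = 9/512 ≈ 1.76%


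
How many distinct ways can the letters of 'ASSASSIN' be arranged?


Letters: 8, freq: {'A': 2, 'S': 4, 'I': 1, 'N': 1}
8!/(2!×4!×1!×1!) = 40320/48 = 840

840


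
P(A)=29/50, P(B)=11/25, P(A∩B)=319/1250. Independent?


P(A)×P(B) = 319/1250
P(A∩B) = 319/1250
Equal ✓ → Independent

Yes, independent


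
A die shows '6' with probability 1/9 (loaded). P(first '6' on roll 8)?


Geometric: P(X=8) = (1-p)^(k-1)×p = (8/9)^7×1/9 = 2097152/43046721

P(X=8) = 2097152/43046721 ≈ 4.87%


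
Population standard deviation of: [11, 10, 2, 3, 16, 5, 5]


Mean = 52/7
  (11-52/7)²=625/49
  (10-52/7)²=324/49
  (2-52/7)²=1444/49
  (3-52/7)²=961/49
  (16-52/7)²=3600/49
  (5-52/7)²=289/49
  (5-52/7)²=289/49
Σ(x-μ)² = 1076/7
σ² = (1076/7)/7 = 1076/49

σ = √(1076/49) ≈ 4.6861


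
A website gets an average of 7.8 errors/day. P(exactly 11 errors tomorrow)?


Poisson(λ=7.8): P(X=11) = e^(-λ)×λ^k/k!
= e^(-7.8) × 7.8^11 / 11!
≈ 0.000409734979 × 6501905148.36 / 39916800 ≈ 0.066740

P(X=11) ≈ 0.066740 ≈ 6.67%


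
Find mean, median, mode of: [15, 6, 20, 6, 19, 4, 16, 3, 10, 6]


Sorted: [3, 4, 6, 6, 6, 10, 15, 16, 19, 20]
Mean = 105/10 = 21/2
Median = 8
Freq: {15: 1, 6: 3, 20: 1, 19: 1, 4: 1, 16: 1, 3: 1, 10: 1}
Mode: [6]

Mean=21/2, Median=8, Mode=6


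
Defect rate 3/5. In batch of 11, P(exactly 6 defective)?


Binomial: P(X=6) = C(11,6)×p^6×(1-p)^5
= 462 × 729/15625 × 32/3125 = 10777536/48828125

P(X=6) = 10777536/48828125 ≈ 22.07%


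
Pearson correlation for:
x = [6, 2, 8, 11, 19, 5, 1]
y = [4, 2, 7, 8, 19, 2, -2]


n=7, Σx=52, Σy=40, Σxy=541, Σx²=612, Σy²=502
r = (7×541 - 52×40)/√((7×612 - 52²)(7×502 - 40²))
= 1707/√(1580×1914) = 1707/√3024120 ≈ 1707/1738.9997 ≈ 0.9816

r ≈ 0.9816


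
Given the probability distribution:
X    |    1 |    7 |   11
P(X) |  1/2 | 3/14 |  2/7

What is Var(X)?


E[X] = 36/7
E[X²] = 319/7
Var(X) = E[X²] - (E[X])² = 319/7 - 1296/49 = 937/49

Var(X) = 937/49 ≈ 19.1224


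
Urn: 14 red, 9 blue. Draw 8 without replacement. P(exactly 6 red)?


Hypergeometric: C(14,6)×C(9,2)/C(23,8)
= 3003×36/490314 = 1638/7429

P(X=6) = 1638/7429 ≈ 22.05%


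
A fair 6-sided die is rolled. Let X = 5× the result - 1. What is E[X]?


E[die] = (1+6)/2 = 7/2
E[X] = 5×7/2 - 1 = 33/2

E[X] = 33/2


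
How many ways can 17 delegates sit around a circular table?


Circular arrangements of 17 distinct objects: fix one position to break rotational symmetry.
(n-1)! = 16! = 20922789888000

20922789888000


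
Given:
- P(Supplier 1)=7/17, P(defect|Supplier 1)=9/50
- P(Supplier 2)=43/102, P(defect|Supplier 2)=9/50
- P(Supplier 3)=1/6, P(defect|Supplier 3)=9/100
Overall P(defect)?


P(B) = Σ P(B|Aᵢ)×P(Aᵢ)
  9/50×7/17 = 63/850
  9/50×43/102 = 129/1700
  9/100×1/6 = 3/200
Sum = 33/200

P(defect) = 33/200 ≈ 16.50%


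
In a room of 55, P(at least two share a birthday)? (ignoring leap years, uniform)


P(all different) = Π(365-i)/365 for i=0..54
= 0.013738
P(match) = 1 - 0.013738 = 0.986262

P ≈ 0.9863 ≈ 98.63%


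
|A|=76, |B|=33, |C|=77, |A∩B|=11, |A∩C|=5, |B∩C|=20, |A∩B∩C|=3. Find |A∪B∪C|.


|A∪B∪C| = 76+33+77-11-5-20+3 = 153

|A∪B∪C| = 153


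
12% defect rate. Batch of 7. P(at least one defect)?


P(all good) = (22/25)^7 = 2494357888/6103515625
P(≥1 defect) = 3609157737/6103515625

P = 3609157737/6103515625 ≈ 59.13%


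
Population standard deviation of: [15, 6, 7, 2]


Mean = 30/4 = 15/2
  (15-15/2)²=225/4
  (6-15/2)²=9/4
  (7-15/2)²=1/4
  (2-15/2)²=121/4
Σ(x-μ)² = 89
σ² = 89/4

σ = √(89/4) ≈ 4.7170


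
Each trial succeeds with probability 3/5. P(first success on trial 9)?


Geometric: P(X=9) = (1-p)^(k-1)×p = (2/5)^8×3/5 = 768/1953125

P(X=9) = 768/1953125 ≈ 0.04%


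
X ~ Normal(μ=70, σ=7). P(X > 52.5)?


z = (52.5-70)/7 = -2.5
P(X > 52.5) = 1 - P(Z ≤ -2.5) = 1 - 0.0062 = 0.9938

P(X > 52.5) ≈ 0.9938


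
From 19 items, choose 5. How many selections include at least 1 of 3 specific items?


Complement: C(19,5) - C(16,5) = 11628 - 4368 = 7260

7260


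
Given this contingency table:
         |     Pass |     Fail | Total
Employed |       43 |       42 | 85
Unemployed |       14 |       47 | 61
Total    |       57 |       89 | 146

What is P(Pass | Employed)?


P(Pass | Employed) = 43/(43+42) = 43/85

P(Pass|Employed) = 43/85 ≈ 50.59%


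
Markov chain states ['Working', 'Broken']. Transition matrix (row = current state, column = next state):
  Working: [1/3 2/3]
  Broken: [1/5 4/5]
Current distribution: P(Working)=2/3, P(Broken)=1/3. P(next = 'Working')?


P(next=Working) = Σᵢ P(now=i)×P(i→Working)
= 2/3×1/3 + 1/3×1/5
= 2/9 + 1/15 = 13/45

P = 13/45 ≈ 0.2889


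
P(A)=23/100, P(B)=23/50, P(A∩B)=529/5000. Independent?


P(A)×P(B) = 529/5000
P(A∩B) = 529/5000
Equal ✓ → Independent

Yes, independent


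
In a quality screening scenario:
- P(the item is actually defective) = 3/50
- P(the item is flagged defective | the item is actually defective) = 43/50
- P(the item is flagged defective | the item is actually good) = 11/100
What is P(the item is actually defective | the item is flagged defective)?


Using Bayes' theorem:
P(A|B) = P(B|A)·P(A) / P(B)

P(the item is flagged defective) = 43/50 × 3/50 + 11/100 × 47/50
= 129/2500 + 517/5000 = 31/200

P(the item is actually defective|the item is flagged defective) = (129/2500) / (31/200) = 258/775

P(the item is actually defective|the item is flagged defective) = 258/775 ≈ 33.29%


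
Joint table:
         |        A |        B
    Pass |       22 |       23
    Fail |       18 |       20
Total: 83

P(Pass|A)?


P(Pass|A) = 22/(22+18) = 22/40 = 11/20

P = 11/20 ≈ 55.00%


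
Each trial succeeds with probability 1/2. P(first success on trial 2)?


Geometric: P(X=2) = (1-p)^(k-1)×p = (1/2)^1×1/2 = 1/4

P(X=2) = 1/4 ≈ 25.00%


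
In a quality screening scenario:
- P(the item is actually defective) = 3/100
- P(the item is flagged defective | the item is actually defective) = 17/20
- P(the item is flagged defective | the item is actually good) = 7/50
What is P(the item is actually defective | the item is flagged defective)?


Using Bayes' theorem:
P(A|B) = P(B|A)·P(A) / P(B)

P(the item is flagged defective) = 17/20 × 3/100 + 7/50 × 97/100
= 51/2000 + 679/5000 = 1613/10000

P(the item is actually defective|the item is flagged defective) = (51/2000) / (1613/10000) = 255/1613

P(the item is actually defective|the item is flagged defective) = 255/1613 ≈ 15.81%


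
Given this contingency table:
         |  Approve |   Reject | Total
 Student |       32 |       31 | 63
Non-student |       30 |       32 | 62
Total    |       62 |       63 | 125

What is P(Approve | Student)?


P(Approve | Student) = 32/(32+31) = 32/63

P(Approve|Student) = 32/63 ≈ 50.79%


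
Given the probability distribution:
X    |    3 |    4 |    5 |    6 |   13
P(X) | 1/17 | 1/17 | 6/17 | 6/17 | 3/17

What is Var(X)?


E[X] = 112/17
E[X²] = 898/17
Var(X) = E[X²] - (E[X])² = 898/17 - 12544/289 = 2722/289

Var(X) = 2722/289 ≈ 9.4187


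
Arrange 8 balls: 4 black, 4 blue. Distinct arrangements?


8!/(4!×4!) = 70

70


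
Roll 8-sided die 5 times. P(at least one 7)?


P(no 7)^5 = (7/8)^5 = 16807/32768
P(≥1) = 1 - 16807/32768 = 15961/32768

P = 15961/32768 ≈ 48.71%


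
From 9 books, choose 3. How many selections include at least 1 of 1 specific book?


Complement: C(9,3) - C(8,3) = 84 - 56 = 28

28


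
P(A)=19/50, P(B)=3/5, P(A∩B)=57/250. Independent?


P(A)×P(B) = 57/250
P(A∩B) = 57/250
Equal ✓ → Independent

Yes, independent


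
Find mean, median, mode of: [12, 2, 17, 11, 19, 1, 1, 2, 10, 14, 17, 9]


Sorted: [1, 1, 2, 2, 9, 10, 11, 12, 14, 17, 17, 19]
Mean = 115/12
Median = 21/2
Freq: {12: 1, 2: 2, 17: 2, 11: 1, 19: 1, 1: 2, 10: 1, 14: 1, 9: 1}
Mode: [1, 2, 17]

Mean=115/12, Median=21/2, Mode=[1, 2, 17]


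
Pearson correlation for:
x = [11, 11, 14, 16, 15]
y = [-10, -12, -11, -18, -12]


n=5, Σx=67, Σy=-63, Σxy=-864, Σx²=919, Σy²=833
r = (5×(-864) - 67×(-63))/√((5×919 - 67²)(5×833 - (-63)²))
= -99/√(106×196) = -99/√20776 ≈ -99/144.1388 ≈ -0.6868

r ≈ -0.6868


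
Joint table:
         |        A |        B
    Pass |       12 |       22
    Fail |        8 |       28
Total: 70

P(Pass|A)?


P(Pass|A) = 12/(12+8) = 12/20 = 3/5

P = 3/5 ≈ 60.00%


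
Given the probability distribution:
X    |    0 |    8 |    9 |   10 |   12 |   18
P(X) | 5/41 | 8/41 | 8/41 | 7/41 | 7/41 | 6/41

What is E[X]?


E[X] = Σ x·P(X=x)
= (0)×(5/41) + (8)×(8/41) + (9)×(8/41) + (10)×(7/41) + (12)×(7/41) + (18)×(6/41)
= 398/41

E[X] = 398/41


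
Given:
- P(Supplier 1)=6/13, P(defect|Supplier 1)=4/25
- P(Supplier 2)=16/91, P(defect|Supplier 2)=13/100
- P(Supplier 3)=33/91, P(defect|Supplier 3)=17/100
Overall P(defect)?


P(B) = Σ P(B|Aᵢ)×P(Aᵢ)
  4/25×6/13 = 24/325
  13/100×16/91 = 4/175
  17/100×33/91 = 561/9100
Sum = 1441/9100

P(defect) = 1441/9100 ≈ 15.84%


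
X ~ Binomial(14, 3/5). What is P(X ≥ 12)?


P(X ≥ 12) = Σ P(X=i) for i=12..14
P(X=12) = 193444524/6103515625
P(X=13) = 44641044/6103515625
P(X=14) = 4782969/6103515625
Sum = 242868537/6103515625

P(X ≥ 12) = 242868537/6103515625 ≈ 3.98%


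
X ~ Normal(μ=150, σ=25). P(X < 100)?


z = (100-150)/25 = -2.0
P(Z < -2.0) = 0.0228

P(X < 100) ≈ 0.0228


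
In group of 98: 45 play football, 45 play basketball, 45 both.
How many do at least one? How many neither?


|A∪B| = 45+45-45 = 45
Neither = 98-45 = 53

At least one: 45; Neither: 53


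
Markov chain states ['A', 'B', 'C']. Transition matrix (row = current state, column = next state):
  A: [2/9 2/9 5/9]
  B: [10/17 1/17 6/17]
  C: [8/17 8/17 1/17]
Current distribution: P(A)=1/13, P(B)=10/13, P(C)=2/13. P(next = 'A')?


P(next=A) = Σᵢ P(now=i)×P(i→A)
= 1/13×2/9 + 10/13×10/17 + 2/13×8/17
= 2/117 + 100/221 + 16/221 = 1078/1989

P = 1078/1989 ≈ 0.5420


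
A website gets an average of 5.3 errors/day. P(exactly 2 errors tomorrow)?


Poisson(λ=5.3): P(X=2) = e^(-λ)×λ^k/k!
= e^(-5.3) × 5.3^2 / 2!
≈ 0.004991593907 × 28.09 / 2 ≈ 0.070107

P(X=2) ≈ 0.070107 ≈ 7.01%


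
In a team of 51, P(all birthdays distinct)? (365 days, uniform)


P(all different) = Π(365-i)/365 for i=0..50
= (365/365)×(364/365)×...×(315/365)
= 0.025568

P ≈ 0.0256 ≈ 2.56%


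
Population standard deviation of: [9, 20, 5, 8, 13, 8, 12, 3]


Mean = 78/8 = 39/4
  (9-39/4)²=9/16
  (20-39/4)²=1681/16
  (5-39/4)²=361/16
  (8-39/4)²=49/16
  (13-39/4)²=169/16
  (8-39/4)²=49/16
  (12-39/4)²=81/16
  (3-39/4)²=729/16
Σ(x-μ)² = 391/2
σ² = (391/2)/8 = 391/16

σ = √(391/16) ≈ 4.9434


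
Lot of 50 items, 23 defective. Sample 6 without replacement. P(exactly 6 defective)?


Hypergeometric: C(23,6)×C(27,0)/C(50,6)
= 100947×1/15890700 = 209/32900

P(X=6) = 209/32900 ≈ 0.64%


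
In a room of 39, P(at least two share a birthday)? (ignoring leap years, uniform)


P(all different) = Π(365-i)/365 for i=0..38
= 0.121780
P(match) = 1 - 0.121780 = 0.878220

P ≈ 0.8782 ≈ 87.82%


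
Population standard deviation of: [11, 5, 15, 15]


Mean = 46/4 = 23/2
  (11-23/2)²=1/4
  (5-23/2)²=169/4
  (15-23/2)²=49/4
  (15-23/2)²=49/4
Σ(x-μ)² = 67
σ² = 67/4

σ = √(67/4) ≈ 4.0927


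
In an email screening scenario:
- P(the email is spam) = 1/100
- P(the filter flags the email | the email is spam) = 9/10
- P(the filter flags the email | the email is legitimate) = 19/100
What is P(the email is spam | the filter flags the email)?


Using Bayes' theorem:
P(A|B) = P(B|A)·P(A) / P(B)

P(the filter flags the email) = 9/10 × 1/100 + 19/100 × 99/100
= 9/1000 + 1881/10000 = 1971/10000

P(the email is spam|the filter flags the email) = (9/1000) / (1971/10000) = 10/219

P(the email is spam|the filter flags the email) = 10/219 ≈ 4.57%


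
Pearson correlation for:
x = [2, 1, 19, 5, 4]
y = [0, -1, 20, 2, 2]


n=5, Σx=31, Σy=23, Σxy=397, Σx²=407, Σy²=409
r = (5×397 - 31×23)/√((5×407 - 31²)(5×409 - 23²))
= 1272/√(1074×1516) = 1272/√1628184 ≈ 1272/1276.0031 ≈ 0.9969

r ≈ 0.9969


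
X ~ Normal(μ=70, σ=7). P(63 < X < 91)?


z₁=(63-70)/7=-1.0, z₂=(91-70)/7=3.0
P = Φ(3.0) - Φ(-1.0) = 0.998650 - 0.158655 = 0.839995 ≈ 0.8400

P(63 < X < 91) ≈ 0.8400


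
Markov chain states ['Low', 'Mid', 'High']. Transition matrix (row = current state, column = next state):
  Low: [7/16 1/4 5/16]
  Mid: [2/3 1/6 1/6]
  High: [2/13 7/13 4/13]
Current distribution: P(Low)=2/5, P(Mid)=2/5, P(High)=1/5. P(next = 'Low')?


P(next=Low) = Σᵢ P(now=i)×P(i→Low)
= 2/5×7/16 + 2/5×2/3 + 1/5×2/13
= 7/40 + 4/15 + 2/65 = 737/1560

P = 737/1560 ≈ 0.4724


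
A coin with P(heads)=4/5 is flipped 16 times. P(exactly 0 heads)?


Binomial: P(X=0) = C(16,0)×p^0×(1-p)^16
= 1 × 1 × 1/152587890625 = 1/152587890625

P(X=0) = 1/152587890625 ≈ 0.00%


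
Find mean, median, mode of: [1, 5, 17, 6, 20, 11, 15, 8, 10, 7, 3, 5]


Sorted: [1, 3, 5, 5, 6, 7, 8, 10, 11, 15, 17, 20]
Mean = 108/12 = 9
Median = 15/2
Freq: {1: 1, 5: 2, 17: 1, 6: 1, 20: 1, 11: 1, 15: 1, 8: 1, 10: 1, 7: 1, 3: 1}
Mode: [5]

Mean=9, Median=15/2, Mode=5


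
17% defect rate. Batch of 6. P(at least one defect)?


P(all good) = (83/100)^6 = 326940373369/1000000000000
P(≥1 defect) = 673059626631/1000000000000

P = 673059626631/1000000000000 ≈ 67.31%


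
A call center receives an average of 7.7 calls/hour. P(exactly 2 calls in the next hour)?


Poisson(λ=7.7): P(X=2) = e^(-λ)×λ^k/k!
= e^(-7.7) × 7.7^2 / 2!
≈ 0.0004528271829 × 59.29 / 2 ≈ 0.013424

P(X=2) ≈ 0.013424 ≈ 1.34%


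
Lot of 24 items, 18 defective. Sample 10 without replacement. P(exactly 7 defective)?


Hypergeometric: C(18,7)×C(6,3)/C(24,10)
= 31824×20/1961256 = 1560/4807

P(X=7) = 1560/4807 ≈ 32.45%


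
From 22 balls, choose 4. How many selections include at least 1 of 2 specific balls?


Complement: C(22,4) - C(20,4) = 7315 - 4845 = 2470

2470


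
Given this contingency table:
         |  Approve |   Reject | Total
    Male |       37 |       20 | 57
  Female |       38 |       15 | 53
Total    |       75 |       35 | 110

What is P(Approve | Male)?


P(Approve | Male) = 37/(37+20) = 37/57

P(Approve|Male) = 37/57 ≈ 64.91%


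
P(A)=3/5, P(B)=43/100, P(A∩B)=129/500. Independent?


P(A)×P(B) = 129/500
P(A∩B) = 129/500
Equal ✓ → Independent

Yes, independent


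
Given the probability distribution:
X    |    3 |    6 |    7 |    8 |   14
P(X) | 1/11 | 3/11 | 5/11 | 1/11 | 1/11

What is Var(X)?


E[X] = 78/11
E[X²] = 622/11
Var(X) = E[X²] - (E[X])² = 622/11 - 6084/121 = 758/121

Var(X) = 758/121 ≈ 6.2645


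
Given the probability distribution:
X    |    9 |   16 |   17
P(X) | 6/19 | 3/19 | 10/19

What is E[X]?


E[X] = Σ x·P(X=x)
= (9)×(6/19) + (16)×(3/19) + (17)×(10/19)
= 272/19

E[X] = 272/19


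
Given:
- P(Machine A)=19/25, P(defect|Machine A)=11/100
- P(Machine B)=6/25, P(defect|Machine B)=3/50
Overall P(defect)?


P(B) = Σ P(B|Aᵢ)×P(Aᵢ)
  11/100×19/25 = 209/2500
  3/50×6/25 = 9/625
Sum = 49/500

P(defect) = 49/500 ≈ 9.80%


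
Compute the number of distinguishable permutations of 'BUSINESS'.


Letters: 8, freq: {'B': 1, 'U': 1, 'S': 3, 'I': 1, 'N': 1, 'E': 1}
8!/(1!×1!×3!×1!×1!×1!) = 40320/6 = 6720

6720


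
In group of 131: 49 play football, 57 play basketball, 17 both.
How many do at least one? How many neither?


|A∪B| = 49+57-17 = 89
Neither = 131-89 = 42

At least one: 89; Neither: 42


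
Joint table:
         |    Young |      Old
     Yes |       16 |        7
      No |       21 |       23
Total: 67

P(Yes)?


P(Yes) = (16+7)/67 = 23/67

P(Yes) = 23/67 ≈ 34.33%


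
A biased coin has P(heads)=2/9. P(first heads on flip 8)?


Geometric: P(X=8) = (1-p)^(k-1)×p = (7/9)^7×2/9 = 1647086/43046721

P(X=8) = 1647086/43046721 ≈ 3.83%


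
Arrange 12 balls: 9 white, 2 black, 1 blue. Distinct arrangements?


12!/(9!×2!×1!) = 660

660


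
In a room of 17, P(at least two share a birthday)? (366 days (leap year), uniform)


P(all different) = Π(366-i)/366 for i=0..16
= 0.685712
P(match) = 1 - 0.685712 = 0.314288

P ≈ 0.3143 ≈ 31.43%


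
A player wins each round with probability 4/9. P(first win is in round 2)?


Geometric: P(X=2) = (1-p)^(k-1)×p = (5/9)^1×4/9 = 20/81

P(X=2) = 20/81 ≈ 24.69%


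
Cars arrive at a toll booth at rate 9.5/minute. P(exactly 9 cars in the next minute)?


Poisson(λ=9.5): P(X=9) = e^(-λ)×λ^k/k!
= e^(-9.5) × 9.5^9 / 9!
≈ 7.485182989e-05 × 630249409.725 / 362880 ≈ 0.130003

P(X=9) ≈ 0.130003 ≈ 13.00%


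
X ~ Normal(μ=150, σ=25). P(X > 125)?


z = (125-150)/25 = -1.0
P(X > 125) = 1 - P(Z ≤ -1.0) = 1 - 0.1587 = 0.8413

P(X > 125) ≈ 0.8413


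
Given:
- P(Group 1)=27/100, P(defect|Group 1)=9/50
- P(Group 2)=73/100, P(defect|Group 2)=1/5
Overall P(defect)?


P(B) = Σ P(B|Aᵢ)×P(Aᵢ)
  9/50×27/100 = 243/5000
  1/5×73/100 = 73/500
Sum = 973/5000

P(defect) = 973/5000 ≈ 19.46%
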